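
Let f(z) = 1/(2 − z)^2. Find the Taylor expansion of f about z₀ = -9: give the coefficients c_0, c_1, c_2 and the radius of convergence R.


Let w = z − z₀, so z = z₀ + w.
Then 2 − z = 2 − (z₀ + w) = (2 − z₀) − w = 11 − w.
f(z) = 1/(11 − w)^2 = (1/(11)^2) · (1 − w/(11))^{−2}.
By the binomial series (1−u)^{−2} = Σ_{n≥0} C(n+1, 1) u^n for |u|<1, with u = w/(11):
  c_n = C(n+1, 1) / (11)^(n+2).
  c_0 = 1/(11)^2 = 1/121.
  c_1 = 2/(11)^3 = 2/1331.
  c_2 = 3/(11)^4 = 3/14641.
The series is valid for |w/d| < 1, i.e. |z − z₀| < |d|.
Radius of convergence: R = |2 − z₀| = |11| = 11 (distance from z₀ to the singularity z = 2).

c_0 = 1/121, c_1 = 2/1331, c_2 = 3/14641; R = 11.


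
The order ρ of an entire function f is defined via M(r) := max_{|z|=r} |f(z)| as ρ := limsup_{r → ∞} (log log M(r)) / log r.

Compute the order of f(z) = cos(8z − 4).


cos(w) is a linear combination of e^{iw} and e^{−iw} (or e^w, e^{−w} in the hyperbolic case), so |cos(w)| ≤ e^{|w|}. With w = 8z − 4, |w| ≤ 8|z| + 4 = 8r + 4 on |z| = r, giving M(r) ≤ e^{8r + 4}, so ρ ≤ 1. On a suitable ray (z = it for sin/cos; z = t for sinh/cosh, t real → ∞), |cos(8z − 4)| grows like e^{8|t|}/2, so ρ ≥ 1. Hence ρ = 1.
Therefore ρ = 1.

Order ρ = 1.


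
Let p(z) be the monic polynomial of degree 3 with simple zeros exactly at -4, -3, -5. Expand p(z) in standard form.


The polynomial is p(z) = ∏_{α ∈ S} (z − α), where S = {-4, -3, -5}.
Expanding the product yields: p(z) = z^3 + 12·z^2 + 47·z + 60.
The resulting polynomial has degree 3 and real coefficients as required.

p(z) = z^3 + 12·z^2 + 47·z + 60.


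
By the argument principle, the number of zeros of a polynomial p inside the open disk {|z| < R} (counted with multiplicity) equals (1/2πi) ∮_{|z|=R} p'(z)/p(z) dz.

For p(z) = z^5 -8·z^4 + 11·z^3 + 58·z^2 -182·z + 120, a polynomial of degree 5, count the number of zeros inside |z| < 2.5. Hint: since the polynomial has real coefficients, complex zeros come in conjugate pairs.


The zeros of p are: 4, (3 + 1i), (3 - 1i), 1, -3.
Their magnitudes are: 4, 3.162, 3.162, 1, 3.
Zeros with |z| < R = 2.5: 1.
Count = 1.
By the argument principle, (1/2πi) ∮_{|z|=R} p'(z)/p(z) dz equals exactly this count.

Number of zeros inside |z| < 2.5: 1.


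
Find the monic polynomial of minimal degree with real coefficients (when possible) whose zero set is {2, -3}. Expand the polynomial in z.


The polynomial is p(z) = ∏_{α ∈ S} (z − α), where S = {2, -3}.
Expanding the product yields: p(z) = z^2 + z -6.
The resulting polynomial has degree 2 and real coefficients as required.

p(z) = z^2 + z -6.


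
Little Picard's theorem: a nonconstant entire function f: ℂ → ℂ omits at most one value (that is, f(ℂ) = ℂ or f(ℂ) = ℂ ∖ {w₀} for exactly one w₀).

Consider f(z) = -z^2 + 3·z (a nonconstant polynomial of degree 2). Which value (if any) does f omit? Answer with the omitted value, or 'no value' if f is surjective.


Little Picard bounds the complement of f(ℂ) to at most one point.
For every w ∈ ℂ, the equation p(z) − w = 0 is a nonconstant polynomial in z and hence has at least one root by the fundamental theorem of algebra. So p is surjective onto ℂ, omitting no value.

Omitted value: no value.


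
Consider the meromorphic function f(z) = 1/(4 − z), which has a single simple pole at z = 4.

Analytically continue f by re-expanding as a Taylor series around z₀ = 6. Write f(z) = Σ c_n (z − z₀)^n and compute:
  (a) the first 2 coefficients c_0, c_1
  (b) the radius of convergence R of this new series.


Let w = z − z₀, so z = z₀ + w.
Then 4 − z = 4 − (z₀ + w) = (4 − z₀) − w = -2 − w.
f(z) = 1/(-2 − w) = (1/(-2)) · 1/(1 − w/(-2)) = Σ_{n≥0} w^n / (-2)^(n+1).
So c_n = 1/(-2)^(n+1):
  c_0 = 1/(-2)^1 = -1/2.
  c_1 = 1/(-2)^2 = 1/4.
The series is valid for |w/d| < 1, i.e. |z − z₀| < |d|.
Radius of convergence: R = |4 − z₀| = |-2| = 2 (distance from z₀ to the singularity z = 4).

c_0 = -1/2, c_1 = 1/4; R = 2.


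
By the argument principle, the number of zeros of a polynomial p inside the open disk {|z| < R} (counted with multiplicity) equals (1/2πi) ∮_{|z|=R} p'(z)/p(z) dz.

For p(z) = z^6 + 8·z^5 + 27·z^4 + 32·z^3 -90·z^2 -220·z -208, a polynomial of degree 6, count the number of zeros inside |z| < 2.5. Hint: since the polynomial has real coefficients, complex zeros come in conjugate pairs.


The zeros of p are: (-2 + 3i), (-2 - 3i), -4, 2, (-1 + 1i), (-1 - 1i).
Their magnitudes are: 3.606, 3.606, 4, 2, 1.414, 1.414.
Zeros with |z| < R = 2.5: 2, (-1 + 1i), (-1 - 1i).
Count = 3.
By the argument principle, (1/2πi) ∮_{|z|=R} p'(z)/p(z) dz equals exactly this count.

Number of zeros inside |z| < 2.5: 3.


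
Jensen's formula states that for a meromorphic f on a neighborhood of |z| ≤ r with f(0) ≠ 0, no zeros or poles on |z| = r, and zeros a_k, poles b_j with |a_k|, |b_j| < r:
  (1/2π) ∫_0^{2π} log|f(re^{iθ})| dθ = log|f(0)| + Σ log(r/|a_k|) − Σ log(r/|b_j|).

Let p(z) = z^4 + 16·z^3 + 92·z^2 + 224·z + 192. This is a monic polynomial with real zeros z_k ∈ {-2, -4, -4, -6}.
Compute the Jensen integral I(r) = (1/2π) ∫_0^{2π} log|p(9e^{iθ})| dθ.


Zeros: -6, -4, -4, -2; r = 9.
Inside |z| < r: -6, -4, -4, -2. Outside (|z| ≥ r): ∅.
p(0) = 192, so log|p(0)| = log(192) = 5.2575.
Apply Jensen: I(r) = log|p(0)| + Σ_k log(r/|z_k|), summed over zeros inside |z| < r.
  log(r/|z_k|) for z_k = -2: log(9/2) = 1.5041
  log(r/|z_k|) for z_k = -4: log(9/4) = 0.8109
  log(r/|z_k|) for z_k = -4: log(9/4) = 0.8109
  log(r/|z_k|) for z_k = -6: log(9/6) = 0.4055
Sum over inside zeros: 3.5314.
I(r) = log|p(0)| + (inside sum) = 5.2575 + 3.5314 = 8.7889.
Closed form (all zeros inside, monic): I(r) = n·log(r) = 4·log(9) = 8.7889. ✓

I(r) ≈ 8.7889.


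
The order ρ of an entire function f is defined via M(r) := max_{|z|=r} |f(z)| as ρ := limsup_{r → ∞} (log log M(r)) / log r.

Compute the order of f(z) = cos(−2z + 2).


cos(w) is a linear combination of e^{iw} and e^{−iw} (or e^w, e^{−w} in the hyperbolic case), so |cos(w)| ≤ e^{|w|}. With w = −2z + 2, |w| ≤ 2|z| + 2 = 2r + 2 on |z| = r, giving M(r) ≤ e^{2r + 2}, so ρ ≤ 1. On a suitable ray (z = it for sin/cos; z = t for sinh/cosh, t real → ∞), |cos(−2z + 2)| grows like e^{2|t|}/2, so ρ ≥ 1. Hence ρ = 1.
Therefore ρ = 1.

Order ρ = 1.


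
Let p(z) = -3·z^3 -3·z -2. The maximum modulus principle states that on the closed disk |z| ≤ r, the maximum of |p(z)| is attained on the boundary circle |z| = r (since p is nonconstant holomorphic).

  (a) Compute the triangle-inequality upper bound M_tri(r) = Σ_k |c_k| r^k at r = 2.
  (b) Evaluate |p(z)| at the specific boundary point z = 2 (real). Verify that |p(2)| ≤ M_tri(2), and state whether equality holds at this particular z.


Coefficients: c_0 = -2, c_1 = -3, c_2 = 0, c_3 = -3. Radius r = 2.
Part (a). Triangle bound: M_tri(r) = Σ_k |c_k| r^k
  = |-2|·2^0 + |-3|·2^1 + |0|·2^2 + |-3|·2^3
  = 2 + 6 + 0 + 24 = 32.
This bounds M(r) := max_{|z|=r} |p(z)| from above; equality holds iff all terms c_k z^k can be made to align in phase at a single z on |z|=r.
Part (b). At z = 2 (real, on the circle |z| = r):
  p(2) = (-2)·2^0 + (-3)·2^1 + (0)·2^2 + (-3)·2^3 = -32.
  |p(2)| = 32.
Since all nonzero coefficients share the same sign, |p(2)| = 32 = M_tri(2); the triangle bound is attained at z = 2, so in fact M(r) = 32.

M_tri(2) = 32; |p(2)| = 32; equality at z=2: yes.


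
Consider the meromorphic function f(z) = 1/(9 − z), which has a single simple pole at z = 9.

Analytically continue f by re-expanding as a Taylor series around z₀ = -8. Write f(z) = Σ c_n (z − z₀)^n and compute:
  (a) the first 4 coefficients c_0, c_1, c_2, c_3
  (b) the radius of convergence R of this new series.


Let w = z − z₀, so z = z₀ + w.
Then 9 − z = 9 − (z₀ + w) = (9 − z₀) − w = 17 − w.
f(z) = 1/(17 − w) = (1/(17)) · 1/(1 − w/(17)) = Σ_{n≥0} w^n / (17)^(n+1).
So c_n = 1/(17)^(n+1):
  c_0 = 1/(17)^1 = 1/17.
  c_1 = 1/(17)^2 = 1/289.
  c_2 = 1/(17)^3 = 1/4913.
  c_3 = 1/(17)^4 = 1/83521.
The series is valid for |w/d| < 1, i.e. |z − z₀| < |d|.
Radius of convergence: R = |9 − z₀| = |17| = 17 (distance from z₀ to the singularity z = 9).

c_0 = 1/17, c_1 = 1/289, c_2 = 1/4913, c_3 = 1/83521; R = 17.


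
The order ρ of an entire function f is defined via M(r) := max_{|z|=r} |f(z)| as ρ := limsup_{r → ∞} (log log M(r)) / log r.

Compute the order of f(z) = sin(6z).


sin(w) is a linear combination of e^{iw} and e^{−iw} (or e^w, e^{−w} in the hyperbolic case), so |sin(w)| ≤ e^{|w|}. With w = 6z, |w| ≤ 6|z| + 0 = 6r + 0 on |z| = r, giving M(r) ≤ e^{6r + 0}, so ρ ≤ 1. On a suitable ray (z = it for sin/cos; z = t for sinh/cosh, t real → ∞), |sin(6z)| grows like e^{6|t|}/2, so ρ ≥ 1. Hence ρ = 1.
Therefore ρ = 1.

Order ρ = 1.


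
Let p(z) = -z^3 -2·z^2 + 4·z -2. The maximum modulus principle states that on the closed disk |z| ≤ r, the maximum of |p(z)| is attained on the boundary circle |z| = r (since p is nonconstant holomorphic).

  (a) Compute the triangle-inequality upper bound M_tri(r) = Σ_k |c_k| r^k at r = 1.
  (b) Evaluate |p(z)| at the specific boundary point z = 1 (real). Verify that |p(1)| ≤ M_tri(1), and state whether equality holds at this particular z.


Coefficients: c_0 = -2, c_1 = 4, c_2 = -2, c_3 = -1. Radius r = 1.
Part (a). Triangle bound: M_tri(r) = Σ_k |c_k| r^k
  = |-2|·1^0 + |4|·1^1 + |-2|·1^2 + |-1|·1^3
  = 2 + 4 + 2 + 1 = 9.
This bounds M(r) := max_{|z|=r} |p(z)| from above; equality holds iff all terms c_k z^k can be made to align in phase at a single z on |z|=r.
Part (b). At z = 1 (real, on the circle |z| = r):
  p(1) = (-2)·1^0 + (4)·1^1 + (-2)·1^2 + (-1)·1^3 = -1.
  |p(1)| = 1.
Check: |p(1)| = 1 ≤ 9 = M_tri(1). ✓ Equality does not hold at z = 1 (the coefficients have mixed signs, so the terms do not all align in phase there).

M_tri(1) = 9; |p(1)| = 1; equality at z=1: no.


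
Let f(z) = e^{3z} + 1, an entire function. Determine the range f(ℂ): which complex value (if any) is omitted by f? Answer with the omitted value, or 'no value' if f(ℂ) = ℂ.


Little Picard bounds the complement of f(ℂ) to at most one point.
e^{3z} is never zero on ℂ, so 1·e^{3z} takes every value in ℂ ∖ {0}. Adding 1 shifts the range to ℂ ∖ {1}. Thus f omits exactly the value 1.

Omitted value: 1.


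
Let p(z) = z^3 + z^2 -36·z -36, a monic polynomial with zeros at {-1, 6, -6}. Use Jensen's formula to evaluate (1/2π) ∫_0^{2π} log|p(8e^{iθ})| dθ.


Zeros: -6, -1, 6; r = 8.
Inside |z| < r: -6, -1, 6. Outside (|z| ≥ r): ∅.
p(0) = -36, so log|p(0)| = log(36) = 3.5835.
Apply Jensen: I(r) = log|p(0)| + Σ_k log(r/|z_k|), summed over zeros inside |z| < r.
  log(r/|z_k|) for z_k = -1: log(8/1) = 2.0794
  log(r/|z_k|) for z_k = 6: log(8/6) = 0.2877
  log(r/|z_k|) for z_k = -6: log(8/6) = 0.2877
Sum over inside zeros: 2.6548.
I(r) = log|p(0)| + (inside sum) = 3.5835 + 2.6548 = 6.2383.
Closed form (all zeros inside, monic): I(r) = n·log(r) = 3·log(8) = 6.2383. ✓

I(r) ≈ 6.2383.


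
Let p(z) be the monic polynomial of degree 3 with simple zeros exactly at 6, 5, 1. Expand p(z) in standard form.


The polynomial is p(z) = ∏_{α ∈ S} (z − α), where S = {6, 5, 1}.
Expanding the product yields: p(z) = z^3 -12·z^2 + 41·z -30.
The resulting polynomial has degree 3 and real coefficients as required.

p(z) = z^3 -12·z^2 + 41·z -30.


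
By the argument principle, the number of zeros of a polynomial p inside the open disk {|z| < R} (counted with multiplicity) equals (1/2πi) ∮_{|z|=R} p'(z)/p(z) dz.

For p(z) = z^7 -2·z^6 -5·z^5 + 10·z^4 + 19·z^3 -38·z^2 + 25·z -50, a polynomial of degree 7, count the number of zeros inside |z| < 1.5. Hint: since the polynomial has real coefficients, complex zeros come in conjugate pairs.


The zeros of p are: (2 + 1i), (2 - 1i), (-2 + 1i), (-2 - 1i), 2, (0 + 1i), (0 - 1i).
Their magnitudes are: 2.236, 2.236, 2.236, 2.236, 2, 1, 1.
Zeros with |z| < R = 1.5: (0 + 1i), (0 - 1i).
Count = 2.
By the argument principle, (1/2πi) ∮_{|z|=R} p'(z)/p(z) dz equals exactly this count.

Number of zeros inside |z| < 1.5: 2.


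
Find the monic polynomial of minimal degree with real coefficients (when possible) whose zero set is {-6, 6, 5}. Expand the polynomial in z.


The polynomial is p(z) = ∏_{α ∈ S} (z − α), where S = {-6, 6, 5}.
Expanding the product yields: p(z) = z^3 -5·z^2 -36·z + 180.
The resulting polynomial has degree 3 and real coefficients as required.

p(z) = z^3 -5·z^2 -36·z + 180.


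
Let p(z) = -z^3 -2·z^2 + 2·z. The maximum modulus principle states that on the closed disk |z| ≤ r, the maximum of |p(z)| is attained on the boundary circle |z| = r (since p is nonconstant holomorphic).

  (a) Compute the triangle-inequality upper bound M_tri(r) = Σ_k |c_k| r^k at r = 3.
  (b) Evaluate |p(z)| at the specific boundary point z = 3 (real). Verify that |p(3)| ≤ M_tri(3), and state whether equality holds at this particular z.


Coefficients: c_0 = 0, c_1 = 2, c_2 = -2, c_3 = -1. Radius r = 3.
Part (a). Triangle bound: M_tri(r) = Σ_k |c_k| r^k
  = |0|·3^0 + |2|·3^1 + |-2|·3^2 + |-1|·3^3
  = 0 + 6 + 18 + 27 = 51.
This bounds M(r) := max_{|z|=r} |p(z)| from above; equality holds iff all terms c_k z^k can be made to align in phase at a single z on |z|=r.
Part (b). At z = 3 (real, on the circle |z| = r):
  p(3) = (0)·3^0 + (2)·3^1 + (-2)·3^2 + (-1)·3^3 = -39.
  |p(3)| = 39.
Check: |p(3)| = 39 ≤ 51 = M_tri(3). ✓ Equality does not hold at z = 3 (the coefficients have mixed signs, so the terms do not all align in phase there).

M_tri(3) = 51; |p(3)| = 39; equality at z=3: no.


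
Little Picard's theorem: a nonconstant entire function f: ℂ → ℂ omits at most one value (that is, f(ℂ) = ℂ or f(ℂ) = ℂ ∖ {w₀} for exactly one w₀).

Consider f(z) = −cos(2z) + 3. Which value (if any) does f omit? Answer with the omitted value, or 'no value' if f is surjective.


Little Picard bounds the complement of f(ℂ) to at most one point.
cos is entire and surjective onto ℂ: for every w ∈ ℂ, cos(ζ) = w has a solution ζ ∈ ℂ (e.g., via the complex inverse arccos). With ζ = 2z this gives z = ζ/(2). Then -1·cos(2z) takes every value in -1·ℂ = ℂ, and adding 3 is a bijection of ℂ. So f is surjective and omits no value. (Note: only on the real line is cos bounded by [−1, 1].)

Omitted value: no value.


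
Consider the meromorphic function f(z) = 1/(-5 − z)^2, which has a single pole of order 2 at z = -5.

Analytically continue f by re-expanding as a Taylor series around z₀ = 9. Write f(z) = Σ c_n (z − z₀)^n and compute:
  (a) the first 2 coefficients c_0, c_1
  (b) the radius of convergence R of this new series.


Let w = z − z₀, so z = z₀ + w.
Then -5 − z = -5 − (z₀ + w) = (-5 − z₀) − w = -14 − w.
f(z) = 1/(-14 − w)^2 = (1/(-14)^2) · (1 − w/(-14))^{−2}.
By the binomial series (1−u)^{−2} = Σ_{n≥0} C(n+1, 1) u^n for |u|<1, with u = w/(-14):
  c_n = C(n+1, 1) / (-14)^(n+2).
  c_0 = 1/(-14)^2 = 1/196.
  c_1 = 2/(-14)^3 = -1/1372.
The series is valid for |w/d| < 1, i.e. |z − z₀| < |d|.
Radius of convergence: R = |-5 − z₀| = |-14| = 14 (distance from z₀ to the singularity z = -5).

c_0 = 1/196, c_1 = -1/1372; R = 14.


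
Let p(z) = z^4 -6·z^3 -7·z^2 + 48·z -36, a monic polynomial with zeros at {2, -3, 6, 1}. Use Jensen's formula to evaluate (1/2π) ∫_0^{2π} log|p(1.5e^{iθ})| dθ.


Zeros: -3, 1, 2, 6; r = 1.5.
Inside |z| < r: 1. Outside (|z| ≥ r): -3, 2, 6.
p(0) = -36, so log|p(0)| = log(36) = 3.5835.
Apply Jensen: I(r) = log|p(0)| + Σ_k log(r/|z_k|), summed over zeros inside |z| < r.
  log(r/|z_k|) for z_k = 1: log(1.5/1) = 0.4055
  Outside zeros (-3, 2, 6) contribute nothing to the Jensen sum.
Sum over inside zeros: 0.4055.
I(r) = log|p(0)| + (inside sum) = 3.5835 + 0.4055 = 3.9890.
Note: since some zeros are outside |z| ≤ r, the simplified n·log(r) form does NOT apply — only the inside zeros contribute.

I(r) ≈ 3.9890.


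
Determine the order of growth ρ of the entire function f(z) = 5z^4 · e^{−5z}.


M(r) = max_{|z|=r} |5|·|z|^4·|e^{−5z}| = 5·r^4 · e^{5r^1} (the factors attain their maxima compatibly on |z|=r). Then log M(r) = log 5 + 4·log r + 5r^1, dominated by the last term, so log log M(r) ~ 1·log r. The polynomial factor 5z^4 contributes only a log r term and does not affect the order. ρ = 1.
Therefore ρ = 1.

Order ρ = 1.


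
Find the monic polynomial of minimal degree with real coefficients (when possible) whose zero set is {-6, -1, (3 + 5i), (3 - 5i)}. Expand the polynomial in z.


The polynomial is p(z) = ∏_{α ∈ S} (z − α), where S = {-6, -1, (3 + 5i), (3 - 5i)}.
Expanding the product yields: p(z) = z^4 + z^3 -2·z^2 + 202·z + 204.
Note conjugate pairs combine to real quadratics: (z − (3+5i))(z − (3−5i)) = z² − 6z + 34.
The resulting polynomial has degree 4 and real coefficients as required.

p(z) = z^4 + z^3 -2·z^2 + 202·z + 204.


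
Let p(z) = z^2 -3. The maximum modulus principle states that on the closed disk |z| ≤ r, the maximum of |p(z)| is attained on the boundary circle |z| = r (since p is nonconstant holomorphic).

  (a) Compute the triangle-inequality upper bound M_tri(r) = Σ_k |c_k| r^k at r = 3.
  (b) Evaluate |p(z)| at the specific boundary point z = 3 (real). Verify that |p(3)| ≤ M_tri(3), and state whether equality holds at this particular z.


Coefficients: c_0 = -3, c_1 = 0, c_2 = 1. Radius r = 3.
Part (a). Triangle bound: M_tri(r) = Σ_k |c_k| r^k
  = |-3|·3^0 + |0|·3^1 + |1|·3^2
  = 3 + 0 + 9 = 12.
This bounds M(r) := max_{|z|=r} |p(z)| from above; equality holds iff all terms c_k z^k can be made to align in phase at a single z on |z|=r.
Part (b). At z = 3 (real, on the circle |z| = r):
  p(3) = (-3)·3^0 + (0)·3^1 + (1)·3^2 = 6.
  |p(3)| = 6.
Check: |p(3)| = 6 ≤ 12 = M_tri(3). ✓ Equality does not hold at z = 3 (the coefficients have mixed signs, so the terms do not all align in phase there).

M_tri(3) = 12; |p(3)| = 6; equality at z=3: no.


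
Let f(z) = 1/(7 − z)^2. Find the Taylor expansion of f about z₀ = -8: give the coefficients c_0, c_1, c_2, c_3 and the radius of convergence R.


Let w = z − z₀, so z = z₀ + w.
Then 7 − z = 7 − (z₀ + w) = (7 − z₀) − w = 15 − w.
f(z) = 1/(15 − w)^2 = (1/(15)^2) · (1 − w/(15))^{−2}.
By the binomial series (1−u)^{−2} = Σ_{n≥0} C(n+1, 1) u^n for |u|<1, with u = w/(15):
  c_n = C(n+1, 1) / (15)^(n+2).
  c_0 = 1/(15)^2 = 1/225.
  c_1 = 2/(15)^3 = 2/3375.
  c_2 = 3/(15)^4 = 1/16875.
  c_3 = 4/(15)^5 = 4/759375.
The series is valid for |w/d| < 1, i.e. |z − z₀| < |d|.
Radius of convergence: R = |7 − z₀| = |15| = 15 (distance from z₀ to the singularity z = 7).

c_0 = 1/225, c_1 = 2/3375, c_2 = 1/16875, c_3 = 4/759375; R = 15.


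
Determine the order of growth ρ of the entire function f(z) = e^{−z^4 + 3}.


|e^{−z^4 + 3}| = e^{Re(-1·z^4) + 3} ≤ e^{1|z|^4 + 3} = e^{1r^4 + 3} on |z| = r, so ρ ≤ 4. Choosing z on |z|=r so that -1·z^4 is real positive (always possible by picking arg z appropriately) gives |f(z)| = e^{1r^4 + 3}, matching the bound. The additive constant 3 does not affect log log M(r) ~ 4·log r. Hence ρ = 4.
Therefore ρ = 4.

Order ρ = 4.


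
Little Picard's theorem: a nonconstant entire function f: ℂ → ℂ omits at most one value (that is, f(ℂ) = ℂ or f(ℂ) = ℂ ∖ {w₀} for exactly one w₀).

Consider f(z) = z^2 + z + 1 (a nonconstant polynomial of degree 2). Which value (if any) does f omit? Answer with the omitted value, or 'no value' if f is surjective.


Little Picard bounds the complement of f(ℂ) to at most one point.
For every w ∈ ℂ, the equation p(z) − w = 0 is a nonconstant polynomial in z and hence has at least one root by the fundamental theorem of algebra. So p is surjective onto ℂ, omitting no value.

Omitted value: no value.


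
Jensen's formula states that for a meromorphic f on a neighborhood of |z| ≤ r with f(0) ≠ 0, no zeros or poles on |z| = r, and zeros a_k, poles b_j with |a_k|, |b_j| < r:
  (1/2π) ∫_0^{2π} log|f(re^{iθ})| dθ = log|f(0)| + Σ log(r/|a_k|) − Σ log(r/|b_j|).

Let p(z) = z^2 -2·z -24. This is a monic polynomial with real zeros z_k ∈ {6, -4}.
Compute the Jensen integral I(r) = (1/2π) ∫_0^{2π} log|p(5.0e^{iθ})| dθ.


Zeros: -4, 6; r = 5.0.
Inside |z| < r: -4. Outside (|z| ≥ r): 6.
p(0) = -24, so log|p(0)| = log(24) = 3.1781.
Apply Jensen: I(r) = log|p(0)| + Σ_k log(r/|z_k|), summed over zeros inside |z| < r.
  log(r/|z_k|) for z_k = -4: log(5.0/4) = 0.2231
  Outside zeros (6) contribute nothing to the Jensen sum.
Sum over inside zeros: 0.2231.
I(r) = log|p(0)| + (inside sum) = 3.1781 + 0.2231 = 3.4012.
Note: since some zeros are outside |z| ≤ r, the simplified n·log(r) form does NOT apply — only the inside zeros contribute.

I(r) ≈ 3.4012.


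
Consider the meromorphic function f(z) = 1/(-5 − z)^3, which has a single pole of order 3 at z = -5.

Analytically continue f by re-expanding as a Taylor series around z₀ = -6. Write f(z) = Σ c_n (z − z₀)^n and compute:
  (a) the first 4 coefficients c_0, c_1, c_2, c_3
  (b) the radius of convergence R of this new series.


Let w = z − z₀, so z = z₀ + w.
Then -5 − z = -5 − (z₀ + w) = (-5 − z₀) − w = 1 − w.
f(z) = 1/(1 − w)^3 = (1/(1)^3) · (1 − w/(1))^{−3}.
By the binomial series (1−u)^{−3} = Σ_{n≥0} C(n+2, 2) u^n for |u|<1, with u = w/(1):
  c_n = C(n+2, 2) / (1)^(n+3).
  c_0 = 1/(1)^3 = 1.
  c_1 = 3/(1)^4 = 3.
  c_2 = 6/(1)^5 = 6.
  c_3 = 10/(1)^6 = 10.
The series is valid for |w/d| < 1, i.e. |z − z₀| < |d|.
Radius of convergence: R = |-5 − z₀| = |1| = 1 (distance from z₀ to the singularity z = -5).

c_0 = 1, c_1 = 3, c_2 = 6, c_3 = 10; R = 1.


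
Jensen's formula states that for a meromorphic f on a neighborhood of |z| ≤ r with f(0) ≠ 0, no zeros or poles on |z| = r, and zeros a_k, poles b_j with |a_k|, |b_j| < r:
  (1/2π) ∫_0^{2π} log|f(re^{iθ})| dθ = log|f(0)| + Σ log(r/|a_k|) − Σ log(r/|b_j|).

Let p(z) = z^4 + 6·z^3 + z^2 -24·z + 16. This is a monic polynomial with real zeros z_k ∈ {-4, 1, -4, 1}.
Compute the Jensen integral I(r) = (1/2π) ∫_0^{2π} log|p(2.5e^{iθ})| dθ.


Zeros: -4, -4, 1, 1; r = 2.5.
Inside |z| < r: 1, 1. Outside (|z| ≥ r): -4, -4.
p(0) = 16, so log|p(0)| = log(16) = 2.7726.
Apply Jensen: I(r) = log|p(0)| + Σ_k log(r/|z_k|), summed over zeros inside |z| < r.
  log(r/|z_k|) for z_k = 1: log(2.5/1) = 0.9163
  log(r/|z_k|) for z_k = 1: log(2.5/1) = 0.9163
  Outside zeros (-4, -4) contribute nothing to the Jensen sum.
Sum over inside zeros: 1.8326.
I(r) = log|p(0)| + (inside sum) = 2.7726 + 1.8326 = 4.6052.
Note: since some zeros are outside |z| ≤ r, the simplified n·log(r) form does NOT apply — only the inside zeros contribute.

I(r) ≈ 4.6052.


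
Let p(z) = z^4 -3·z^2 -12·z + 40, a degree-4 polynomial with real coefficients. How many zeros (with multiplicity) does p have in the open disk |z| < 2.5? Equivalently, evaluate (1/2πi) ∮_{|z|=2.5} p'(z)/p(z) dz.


The zeros of p are: (2 + 1i), (2 - 1i), (-2 + 2i), (-2 - 2i).
Their magnitudes are: 2.236, 2.236, 2.828, 2.828.
Zeros with |z| < R = 2.5: (2 + 1i), (2 - 1i).
Count = 2.
By the argument principle, (1/2πi) ∮_{|z|=R} p'(z)/p(z) dz equals exactly this count.

Number of zeros inside |z| < 2.5: 2.


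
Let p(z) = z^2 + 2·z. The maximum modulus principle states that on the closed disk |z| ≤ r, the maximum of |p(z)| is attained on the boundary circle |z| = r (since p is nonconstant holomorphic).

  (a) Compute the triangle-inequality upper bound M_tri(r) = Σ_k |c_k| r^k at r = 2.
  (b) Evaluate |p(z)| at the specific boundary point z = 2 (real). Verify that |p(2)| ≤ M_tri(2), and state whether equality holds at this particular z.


Coefficients: c_0 = 0, c_1 = 2, c_2 = 1. Radius r = 2.
Part (a). Triangle bound: M_tri(r) = Σ_k |c_k| r^k
  = |0|·2^0 + |2|·2^1 + |1|·2^2
  = 0 + 4 + 4 = 8.
This bounds M(r) := max_{|z|=r} |p(z)| from above; equality holds iff all terms c_k z^k can be made to align in phase at a single z on |z|=r.
Part (b). At z = 2 (real, on the circle |z| = r):
  p(2) = (0)·2^0 + (2)·2^1 + (1)·2^2 = 8.
  |p(2)| = 8.
Since all nonzero coefficients share the same sign, |p(2)| = 8 = M_tri(2); the triangle bound is attained at z = 2, so in fact M(r) = 8.

M_tri(2) = 8; |p(2)| = 8; equality at z=2: yes.


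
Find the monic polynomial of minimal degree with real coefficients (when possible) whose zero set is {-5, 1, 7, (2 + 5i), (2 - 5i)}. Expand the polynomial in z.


The polynomial is p(z) = ∏_{α ∈ S} (z − α), where S = {-5, 1, 7, (2 + 5i), (2 - 5i)}.
Expanding the product yields: p(z) = z^5 -7·z^4 + 8·z^3 + 80·z^2 -1097·z + 1015.
Note conjugate pairs combine to real quadratics: (z − (2+5i))(z − (2−5i)) = z² − 4z + 29.
The resulting polynomial has degree 5 and real coefficients as required.

p(z) = z^5 -7·z^4 + 8·z^3 + 80·z^2 -1097·z + 1015.


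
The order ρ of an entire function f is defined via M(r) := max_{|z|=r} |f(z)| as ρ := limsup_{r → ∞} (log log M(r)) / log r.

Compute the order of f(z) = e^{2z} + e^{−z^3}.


Each summand is entire of order 1 and 3 respectively (as in the single-exponential case). The order of a sum is at most the max of the orders, so ρ ≤ 3. For the lower bound: on |z|=r choose arg z so that -1z^3 is real positive; then |e^{-1z^3}| = e^{1r^3} while |e^{2z}| ≤ e^{2r^1} = o(e^{1r^3}). So |f| ≥ e^{1r^3}(1 − o(1)) and ρ ≥ 3. Hence ρ = max(1, 3) = 3.
Therefore ρ = 3.

Order ρ = 3.


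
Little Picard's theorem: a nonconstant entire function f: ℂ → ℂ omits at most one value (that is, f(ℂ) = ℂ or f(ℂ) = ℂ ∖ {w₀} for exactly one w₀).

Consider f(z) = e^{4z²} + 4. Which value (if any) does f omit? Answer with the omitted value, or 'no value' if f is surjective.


Little Picard bounds the complement of f(ℂ) to at most one point.
The exponent g(z) = 4z² is a nonconstant polynomial, hence surjective onto ℂ. So e^{g(z)} takes every value in {e^w : w ∈ ℂ} = ℂ ∖ {0}. Adding 4 shifts the range to ℂ ∖ {4}. f omits exactly 4.

Omitted value: 4.


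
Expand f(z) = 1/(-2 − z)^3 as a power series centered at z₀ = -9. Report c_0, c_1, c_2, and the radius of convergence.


Let w = z − z₀, so z = z₀ + w.
Then -2 − z = -2 − (z₀ + w) = (-2 − z₀) − w = 7 − w.
f(z) = 1/(7 − w)^3 = (1/(7)^3) · (1 − w/(7))^{−3}.
By the binomial series (1−u)^{−3} = Σ_{n≥0} C(n+2, 2) u^n for |u|<1, with u = w/(7):
  c_n = C(n+2, 2) / (7)^(n+3).
  c_0 = 1/(7)^3 = 1/343.
  c_1 = 3/(7)^4 = 3/2401.
  c_2 = 6/(7)^5 = 6/16807.
The series is valid for |w/d| < 1, i.e. |z − z₀| < |d|.
Radius of convergence: R = |-2 − z₀| = |7| = 7 (distance from z₀ to the singularity z = -2).

c_0 = 1/343, c_1 = 3/2401, c_2 = 6/16807; R = 7.


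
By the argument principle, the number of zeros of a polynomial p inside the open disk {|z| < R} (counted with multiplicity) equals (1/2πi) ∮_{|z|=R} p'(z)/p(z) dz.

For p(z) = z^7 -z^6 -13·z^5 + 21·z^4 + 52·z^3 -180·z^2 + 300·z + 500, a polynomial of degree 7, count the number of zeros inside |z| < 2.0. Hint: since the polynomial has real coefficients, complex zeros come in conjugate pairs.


The zeros of p are: (3 + 1i), (3 - 1i), (1 + 2i), (1 - 2i), (-3 + 1i), (-3 - 1i), -1.
Their magnitudes are: 3.162, 3.162, 2.236, 2.236, 3.162, 3.162, 1.
Zeros with |z| < R = 2.0: -1.
Count = 1.
By the argument principle, (1/2πi) ∮_{|z|=R} p'(z)/p(z) dz equals exactly this count.

Number of zeros inside |z| < 2.0: 1.


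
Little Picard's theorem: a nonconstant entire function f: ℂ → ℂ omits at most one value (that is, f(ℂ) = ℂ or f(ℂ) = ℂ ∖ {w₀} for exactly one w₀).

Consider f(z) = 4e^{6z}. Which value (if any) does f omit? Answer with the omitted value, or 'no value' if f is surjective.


Little Picard bounds the complement of f(ℂ) to at most one point.
e^{6z} is never zero on ℂ, so 4·e^{6z} takes every value in ℂ ∖ {0}. Adding 0 shifts the range to ℂ ∖ {0}. Thus f omits exactly the value 0.

Omitted value: 0.


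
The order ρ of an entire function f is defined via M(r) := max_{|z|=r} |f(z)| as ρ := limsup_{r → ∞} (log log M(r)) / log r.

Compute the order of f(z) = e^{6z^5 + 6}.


|e^{6z^5 + 6}| = e^{Re(6·z^5) + 6} ≤ e^{6|z|^5 + 6} = e^{6r^5 + 6} on |z| = r, so ρ ≤ 5. Choosing z on |z|=r so that 6·z^5 is real positive (always possible by picking arg z appropriately) gives |f(z)| = e^{6r^5 + 6}, matching the bound. The additive constant 6 does not affect log log M(r) ~ 5·log r. Hence ρ = 5.
Therefore ρ = 5.

Order ρ = 5.


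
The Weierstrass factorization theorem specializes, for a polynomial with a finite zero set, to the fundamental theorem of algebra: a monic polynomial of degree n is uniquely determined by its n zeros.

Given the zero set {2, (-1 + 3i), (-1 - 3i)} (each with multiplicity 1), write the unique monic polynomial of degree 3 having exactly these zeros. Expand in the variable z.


The polynomial is p(z) = ∏_{α ∈ S} (z − α), where S = {2, (-1 + 3i), (-1 - 3i)}.
Expanding the product yields: p(z) = z^3 + 6·z -20.
Note conjugate pairs combine to real quadratics: (z − (-1+3i))(z − (-1−3i)) = z² + 2z + 10.
The resulting polynomial has degree 3 and real coefficients as required.

p(z) = z^3 + 6·z -20.


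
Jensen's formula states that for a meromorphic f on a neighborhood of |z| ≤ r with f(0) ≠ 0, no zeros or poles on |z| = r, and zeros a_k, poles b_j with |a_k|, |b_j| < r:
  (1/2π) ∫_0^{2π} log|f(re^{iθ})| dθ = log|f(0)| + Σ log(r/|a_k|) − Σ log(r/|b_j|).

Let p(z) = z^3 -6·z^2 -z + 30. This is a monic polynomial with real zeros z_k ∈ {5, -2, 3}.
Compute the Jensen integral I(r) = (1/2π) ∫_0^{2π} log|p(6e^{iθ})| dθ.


Zeros: -2, 3, 5; r = 6.
Inside |z| < r: -2, 3, 5. Outside (|z| ≥ r): ∅.
p(0) = 30, so log|p(0)| = log(30) = 3.4012.
Apply Jensen: I(r) = log|p(0)| + Σ_k log(r/|z_k|), summed over zeros inside |z| < r.
  log(r/|z_k|) for z_k = 5: log(6/5) = 0.1823
  log(r/|z_k|) for z_k = -2: log(6/2) = 1.0986
  log(r/|z_k|) for z_k = 3: log(6/3) = 0.6931
Sum over inside zeros: 1.9741.
I(r) = log|p(0)| + (inside sum) = 3.4012 + 1.9741 = 5.3753.
Closed form (all zeros inside, monic): I(r) = n·log(r) = 3·log(6) = 5.3753. ✓

I(r) ≈ 5.3753.


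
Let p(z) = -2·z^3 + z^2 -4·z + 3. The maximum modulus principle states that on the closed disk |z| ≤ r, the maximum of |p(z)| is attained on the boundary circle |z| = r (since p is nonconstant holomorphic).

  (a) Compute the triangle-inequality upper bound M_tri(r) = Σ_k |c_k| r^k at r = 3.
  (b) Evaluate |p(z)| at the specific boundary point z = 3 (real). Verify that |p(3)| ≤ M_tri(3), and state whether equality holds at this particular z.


Coefficients: c_0 = 3, c_1 = -4, c_2 = 1, c_3 = -2. Radius r = 3.
Part (a). Triangle bound: M_tri(r) = Σ_k |c_k| r^k
  = |3|·3^0 + |-4|·3^1 + |1|·3^2 + |-2|·3^3
  = 3 + 12 + 9 + 54 = 78.
This bounds M(r) := max_{|z|=r} |p(z)| from above; equality holds iff all terms c_k z^k can be made to align in phase at a single z on |z|=r.
Part (b). At z = 3 (real, on the circle |z| = r):
  p(3) = (3)·3^0 + (-4)·3^1 + (1)·3^2 + (-2)·3^3 = -54.
  |p(3)| = 54.
Check: |p(3)| = 54 ≤ 78 = M_tri(3). ✓ Equality does not hold at z = 3 (the coefficients have mixed signs, so the terms do not all align in phase there).

M_tri(3) = 78; |p(3)| = 54; equality at z=3: no.


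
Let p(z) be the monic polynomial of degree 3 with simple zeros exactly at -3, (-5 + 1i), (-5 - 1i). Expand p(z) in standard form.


The polynomial is p(z) = ∏_{α ∈ S} (z − α), where S = {-3, (-5 + 1i), (-5 - 1i)}.
Expanding the product yields: p(z) = z^3 + 13·z^2 + 56·z + 78.
Note conjugate pairs combine to real quadratics: (z − (-5+1i))(z − (-5−1i)) = z² + 10z + 26.
The resulting polynomial has degree 3 and real coefficients as required.

p(z) = z^3 + 13·z^2 + 56·z + 78.


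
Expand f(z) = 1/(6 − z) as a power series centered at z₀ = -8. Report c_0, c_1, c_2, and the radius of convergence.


Let w = z − z₀, so z = z₀ + w.
Then 6 − z = 6 − (z₀ + w) = (6 − z₀) − w = 14 − w.
f(z) = 1/(14 − w) = (1/(14)) · 1/(1 − w/(14)) = Σ_{n≥0} w^n / (14)^(n+1).
So c_n = 1/(14)^(n+1):
  c_0 = 1/(14)^1 = 1/14.
  c_1 = 1/(14)^2 = 1/196.
  c_2 = 1/(14)^3 = 1/2744.
The series is valid for |w/d| < 1, i.e. |z − z₀| < |d|.
Radius of convergence: R = |6 − z₀| = |14| = 14 (distance from z₀ to the singularity z = 6).

c_0 = 1/14, c_1 = 1/196, c_2 = 1/2744; R = 14.


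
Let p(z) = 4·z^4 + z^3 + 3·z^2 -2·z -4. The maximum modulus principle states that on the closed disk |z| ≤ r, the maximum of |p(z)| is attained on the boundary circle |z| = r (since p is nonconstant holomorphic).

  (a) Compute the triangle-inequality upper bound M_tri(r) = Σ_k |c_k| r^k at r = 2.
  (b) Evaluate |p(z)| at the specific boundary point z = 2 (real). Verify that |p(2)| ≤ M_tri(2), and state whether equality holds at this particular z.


Coefficients: c_0 = -4, c_1 = -2, c_2 = 3, c_3 = 1, c_4 = 4. Radius r = 2.
Part (a). Triangle bound: M_tri(r) = Σ_k |c_k| r^k
  = |-4|·2^0 + |-2|·2^1 + |3|·2^2 + |1|·2^3 + |4|·2^4
  = 4 + 4 + 12 + 8 + 64 = 92.
This bounds M(r) := max_{|z|=r} |p(z)| from above; equality holds iff all terms c_k z^k can be made to align in phase at a single z on |z|=r.
Part (b). At z = 2 (real, on the circle |z| = r):
  p(2) = (-4)·2^0 + (-2)·2^1 + (3)·2^2 + (1)·2^3 + (4)·2^4 = 76.
  |p(2)| = 76.
Check: |p(2)| = 76 ≤ 92 = M_tri(2). ✓ Equality does not hold at z = 2 (the coefficients have mixed signs, so the terms do not all align in phase there).

M_tri(2) = 92; |p(2)| = 76; equality at z=2: no.


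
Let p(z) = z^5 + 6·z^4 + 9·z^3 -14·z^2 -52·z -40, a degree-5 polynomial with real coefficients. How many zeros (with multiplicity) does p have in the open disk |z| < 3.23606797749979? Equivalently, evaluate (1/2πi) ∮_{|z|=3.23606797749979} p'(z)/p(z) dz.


The zeros of p are: -2, 2, -2, (-2 + 1i), (-2 - 1i).
Their magnitudes are: 2, 2, 2, 2.236, 2.236.
Zeros with |z| < R = 3.23606797749979: -2, 2, -2, (-2 + 1i), (-2 - 1i).
Count = 5.
By the argument principle, (1/2πi) ∮_{|z|=R} p'(z)/p(z) dz equals exactly this count.

Number of zeros inside |z| < 3.23606797749979: 5.


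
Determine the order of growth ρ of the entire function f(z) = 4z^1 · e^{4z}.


M(r) = max_{|z|=r} |4|·|z|^1·|e^{4z}| = 4·r^1 · e^{4r^1} (the factors attain their maxima compatibly on |z|=r). Then log M(r) = log 4 + 1·log r + 4r^1, dominated by the last term, so log log M(r) ~ 1·log r. The polynomial factor 4z^1 contributes only a log r term and does not affect the order. ρ = 1.
Therefore ρ = 1.

Order ρ = 1.


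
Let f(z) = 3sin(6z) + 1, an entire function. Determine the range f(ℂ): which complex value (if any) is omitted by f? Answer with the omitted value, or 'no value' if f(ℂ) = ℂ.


Little Picard bounds the complement of f(ℂ) to at most one point.
sin is entire and surjective onto ℂ: for every w ∈ ℂ, sin(ζ) = w has a solution ζ ∈ ℂ (e.g., via the complex inverse arcsin). With ζ = 6z this gives z = ζ/(6). Then 3·sin(6z) takes every value in 3·ℂ = ℂ, and adding 1 is a bijection of ℂ. So f is surjective and omits no value. (Note: only on the real line is sin bounded by [−1, 1].)

Omitted value: no value.


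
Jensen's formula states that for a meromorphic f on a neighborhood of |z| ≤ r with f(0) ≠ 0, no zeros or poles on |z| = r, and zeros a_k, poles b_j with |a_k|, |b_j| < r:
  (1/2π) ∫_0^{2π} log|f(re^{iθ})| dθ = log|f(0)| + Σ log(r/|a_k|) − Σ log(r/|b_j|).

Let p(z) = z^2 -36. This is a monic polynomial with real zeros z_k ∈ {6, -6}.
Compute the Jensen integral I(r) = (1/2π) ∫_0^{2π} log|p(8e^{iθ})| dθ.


Zeros: -6, 6; r = 8.
Inside |z| < r: -6, 6. Outside (|z| ≥ r): ∅.
p(0) = -36, so log|p(0)| = log(36) = 3.5835.
Apply Jensen: I(r) = log|p(0)| + Σ_k log(r/|z_k|), summed over zeros inside |z| < r.
  log(r/|z_k|) for z_k = 6: log(8/6) = 0.2877
  log(r/|z_k|) for z_k = -6: log(8/6) = 0.2877
Sum over inside zeros: 0.5754.
I(r) = log|p(0)| + (inside sum) = 3.5835 + 0.5754 = 4.1589.
Closed form (all zeros inside, monic): I(r) = n·log(r) = 2·log(8) = 4.1589. ✓

I(r) ≈ 4.1589.


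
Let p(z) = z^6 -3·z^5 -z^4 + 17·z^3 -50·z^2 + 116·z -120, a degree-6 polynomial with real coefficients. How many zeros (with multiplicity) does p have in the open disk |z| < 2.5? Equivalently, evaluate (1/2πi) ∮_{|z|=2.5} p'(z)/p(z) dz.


The zeros of p are: (2 + 1i), (2 - 1i), 2, -3, (0 + 2i), (0 - 2i).
Their magnitudes are: 2.236, 2.236, 2, 3, 2, 2.
Zeros with |z| < R = 2.5: (2 + 1i), (2 - 1i), 2, (0 + 2i), (0 - 2i).
Count = 5.
By the argument principle, (1/2πi) ∮_{|z|=R} p'(z)/p(z) dz equals exactly this count.

Number of zeros inside |z| < 2.5: 5.


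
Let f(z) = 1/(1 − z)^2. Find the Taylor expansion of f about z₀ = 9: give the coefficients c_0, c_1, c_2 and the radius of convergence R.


Let w = z − z₀, so z = z₀ + w.
Then 1 − z = 1 − (z₀ + w) = (1 − z₀) − w = -8 − w.
f(z) = 1/(-8 − w)^2 = (1/(-8)^2) · (1 − w/(-8))^{−2}.
By the binomial series (1−u)^{−2} = Σ_{n≥0} C(n+1, 1) u^n for |u|<1, with u = w/(-8):
  c_n = C(n+1, 1) / (-8)^(n+2).
  c_0 = 1/(-8)^2 = 1/64.
  c_1 = 2/(-8)^3 = -1/256.
  c_2 = 3/(-8)^4 = 3/4096.
The series is valid for |w/d| < 1, i.e. |z − z₀| < |d|.
Radius of convergence: R = |1 − z₀| = |-8| = 8 (distance from z₀ to the singularity z = 1).

c_0 = 1/64, c_1 = -1/256, c_2 = 3/4096; R = 8.


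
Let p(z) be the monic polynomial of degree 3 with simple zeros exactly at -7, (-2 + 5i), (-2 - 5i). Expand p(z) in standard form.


The polynomial is p(z) = ∏_{α ∈ S} (z − α), where S = {-7, (-2 + 5i), (-2 - 5i)}.
Expanding the product yields: p(z) = z^3 + 11·z^2 + 57·z + 203.
Note conjugate pairs combine to real quadratics: (z − (-2+5i))(z − (-2−5i)) = z² + 4z + 29.
The resulting polynomial has degree 3 and real coefficients as required.

p(z) = z^3 + 11·z^2 + 57·z + 203.


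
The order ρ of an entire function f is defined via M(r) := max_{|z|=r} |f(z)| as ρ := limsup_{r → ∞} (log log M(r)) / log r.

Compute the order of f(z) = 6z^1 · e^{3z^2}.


M(r) = max_{|z|=r} |6|·|z|^1·|e^{3z^2}| = 6·r^1 · e^{3r^2} (the factors attain their maxima compatibly on |z|=r). Then log M(r) = log 6 + 1·log r + 3r^2, dominated by the last term, so log log M(r) ~ 2·log r. The polynomial factor 6z^1 contributes only a log r term and does not affect the order. ρ = 2.
Therefore ρ = 2.

Order ρ = 2.


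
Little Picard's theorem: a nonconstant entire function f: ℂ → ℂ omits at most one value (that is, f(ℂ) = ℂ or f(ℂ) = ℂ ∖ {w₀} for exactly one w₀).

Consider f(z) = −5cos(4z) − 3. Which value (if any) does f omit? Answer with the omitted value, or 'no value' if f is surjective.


Little Picard bounds the complement of f(ℂ) to at most one point.
cos is entire and surjective onto ℂ: for every w ∈ ℂ, cos(ζ) = w has a solution ζ ∈ ℂ (e.g., via the complex inverse arccos). With ζ = 4z this gives z = ζ/(4). Then -5·cos(4z) takes every value in -5·ℂ = ℂ, and adding -3 is a bijection of ℂ. So f is surjective and omits no value. (Note: only on the real line is cos bounded by [−1, 1].)

Omitted value: no value.


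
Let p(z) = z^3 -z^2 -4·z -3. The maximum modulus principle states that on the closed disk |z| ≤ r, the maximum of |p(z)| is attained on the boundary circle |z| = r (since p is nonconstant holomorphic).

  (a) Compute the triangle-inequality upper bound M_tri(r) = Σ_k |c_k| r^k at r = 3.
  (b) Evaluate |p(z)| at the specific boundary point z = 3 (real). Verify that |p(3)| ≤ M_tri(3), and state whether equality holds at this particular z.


Coefficients: c_0 = -3, c_1 = -4, c_2 = -1, c_3 = 1. Radius r = 3.
Part (a). Triangle bound: M_tri(r) = Σ_k |c_k| r^k
  = |-3|·3^0 + |-4|·3^1 + |-1|·3^2 + |1|·3^3
  = 3 + 12 + 9 + 27 = 51.
This bounds M(r) := max_{|z|=r} |p(z)| from above; equality holds iff all terms c_k z^k can be made to align in phase at a single z on |z|=r.
Part (b). At z = 3 (real, on the circle |z| = r):
  p(3) = (-3)·3^0 + (-4)·3^1 + (-1)·3^2 + (1)·3^3 = 3.
  |p(3)| = 3.
Check: |p(3)| = 3 ≤ 51 = M_tri(3). ✓ Equality does not hold at z = 3 (the coefficients have mixed signs, so the terms do not all align in phase there).

M_tri(3) = 51; |p(3)| = 3; equality at z=3: no.
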